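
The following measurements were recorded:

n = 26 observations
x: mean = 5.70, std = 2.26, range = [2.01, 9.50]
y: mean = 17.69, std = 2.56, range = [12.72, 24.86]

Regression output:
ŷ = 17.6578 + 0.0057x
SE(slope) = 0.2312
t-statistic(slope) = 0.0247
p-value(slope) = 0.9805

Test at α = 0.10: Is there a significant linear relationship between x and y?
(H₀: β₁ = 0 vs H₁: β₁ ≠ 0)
p-value = 0.9805 ≥ α = 0.10, so we fail to reject H₀. The relationship is not significant.

Hypothesis test for the slope coefficient:

H₀: β₁ = 0 (no linear relationship)
H₁: β₁ ≠ 0 (linear relationship exists)

Test statistic: t = β̂₁ / SE(β̂₁) = 0.0057 / 0.2312 = 0.0247

The p-value (0.9805) is the probability, under H₀, of a t-statistic at least as extreme as |t| = 0.0247 (two-sided, df = n − 2 = 24).

Decision rule: reject H₀ if p-value < α.
p-value = 0.9805 ≥ α = 0.10 → fail to reject H₀.

Conclusion: the linear association between x and y is not significant at the 10% level.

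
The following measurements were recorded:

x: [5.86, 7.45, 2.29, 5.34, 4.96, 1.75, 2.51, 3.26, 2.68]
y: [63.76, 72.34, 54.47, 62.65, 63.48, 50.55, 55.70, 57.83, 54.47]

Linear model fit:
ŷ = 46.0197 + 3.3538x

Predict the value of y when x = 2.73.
ŷ = 55.1756

Plug x = 2.73 into the fitted line:

ŷ = 46.0197 + 3.3538 × 2.73
ŷ = 46.0197 + 9.1559
ŷ = 55.1756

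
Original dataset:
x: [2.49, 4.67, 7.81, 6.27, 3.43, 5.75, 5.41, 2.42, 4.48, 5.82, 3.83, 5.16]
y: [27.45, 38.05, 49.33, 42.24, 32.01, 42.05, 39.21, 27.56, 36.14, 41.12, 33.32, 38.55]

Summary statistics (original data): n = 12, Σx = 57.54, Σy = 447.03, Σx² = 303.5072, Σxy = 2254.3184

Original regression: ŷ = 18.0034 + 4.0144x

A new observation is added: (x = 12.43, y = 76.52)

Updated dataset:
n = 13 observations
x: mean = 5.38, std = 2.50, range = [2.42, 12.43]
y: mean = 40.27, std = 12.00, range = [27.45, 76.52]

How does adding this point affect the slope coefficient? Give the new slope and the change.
The slope changes from 4.0144 to 4.7604 (change of +0.7460, or +18.6%).

x = 12.43 lies well outside the original x-range [2.42, 7.81] (x̄ ≈ 4.80), so this observation has high leverage and can move the slope substantially.

Step 1: Update the sums with the new point (n goes from 12 to 13)
Σx  = 57.54 + 12.43 = 69.97
Σy  = 447.03 + 76.52 = 523.55
Σx² = 303.5072 + 12.43² = 303.5072 + 154.5049 = 458.0121
Σxy = 2254.3184 + 12.43×76.52 = 2254.3184 + 951.1436 = 3205.4620

Step 2: Recompute the slope with b₁ = (nΣxy − ΣxΣy) / (nΣx² − (Σx)²)
Numerator   = 13×3205.4620 − 69.97×523.55 = 41671.0060 − 36632.7935 = 5038.2125
Denominator = 13×458.0121 − 69.97² = 5954.1573 − 4895.8009 = 1058.3564
b₁(new) = 5038.2125 / 1058.3564 = 4.7604

(Same formula on the original sums: (12×2254.3184 − 57.54×447.03) / (12×303.5072 − 57.54²) = 1329.7146 / 331.2348 = 4.0144, matching the given fit.)

Step 3: Change in slope
Δβ₁ = 4.7604 − 4.0144 = +0.7460
Relative change = +0.7460 / 4.0144 × 100% = +18.6%
→ the slope increases when the point is added.

Because the point sits above the extension of the original line at a high-leverage x, it tilts the fit up.
In practice: investigate whether it comes from the same population as the rest of the sample; check such a point for data-entry or measurement error.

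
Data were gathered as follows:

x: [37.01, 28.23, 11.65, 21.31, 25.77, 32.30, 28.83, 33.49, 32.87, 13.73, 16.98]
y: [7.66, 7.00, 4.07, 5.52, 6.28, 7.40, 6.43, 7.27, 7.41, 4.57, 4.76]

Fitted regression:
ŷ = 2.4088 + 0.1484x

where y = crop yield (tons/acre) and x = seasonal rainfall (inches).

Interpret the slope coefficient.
On average, crop yield is about 0.1484 tons/acre higher for every extra inch of rainfall.

β₁ = 0.1484 is the change in predicted crop yield (tons/acre) per additional inch of rainfall.

Interpretation:
- Rainfall up by 1 inch → predicted crop yield increases by 0.1484 tons/acre
- This is a linear approximation: the same per-unit change is assumed across the whole observed x range

(β₀ = 2.4088 is the fitted value at x = 0 and is not part of the slope interpretation.)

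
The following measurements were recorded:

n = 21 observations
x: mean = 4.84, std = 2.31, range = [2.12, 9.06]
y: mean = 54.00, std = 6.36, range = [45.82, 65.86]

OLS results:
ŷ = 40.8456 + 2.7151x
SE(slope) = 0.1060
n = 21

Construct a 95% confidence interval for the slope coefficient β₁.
The 95% CI for β₁ is (2.4932, 2.9370)

Confidence interval for the slope:

The 95% CI for β₁ is: β̂₁ ± t*(α/2, n-2) × SE(β̂₁)

Step 1: Find critical t-value
- Confidence level = 0.95
- Degrees of freedom = n - 2 = 21 - 2 = 19
- t*(α/2, 19) = 2.0930

Step 2: Calculate margin of error
Margin = 2.0930 × 0.1060 = 0.2219

Step 3: Construct interval
CI = 2.7151 ± 0.2219
CI = (2.4932, 2.9370)

Interpretation: intervals built this way capture the true β₁ in 95% of repeated samples; here the plausible range for the per-unit effect of x on y is 2.4932 to 2.9370.
The interval does not include 0, suggesting a significant linear relationship.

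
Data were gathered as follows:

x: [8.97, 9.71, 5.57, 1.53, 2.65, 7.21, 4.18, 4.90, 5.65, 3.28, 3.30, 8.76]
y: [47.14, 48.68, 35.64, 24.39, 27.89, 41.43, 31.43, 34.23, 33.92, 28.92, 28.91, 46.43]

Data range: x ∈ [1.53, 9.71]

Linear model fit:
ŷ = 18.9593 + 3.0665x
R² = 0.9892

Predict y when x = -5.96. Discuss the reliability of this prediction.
ŷ = 0.6830 (extrapolation — x = -5.96 lies outside [1.53, 9.71], so reliability is low).

Prediction calculation:
ŷ = 18.9593 + 3.0665 × (-5.96)
ŷ = 0.6830

Reliability:
- Data range: x ∈ [1.53, 9.71]
- Prediction point: x = -5.96 is 7.49 units below the observed range → this is EXTRAPOLATION, not interpolation

Why that matters here:
- There are no observations near this x to validate the fitted line there
- R² describes fit only over the sampled x values; it says nothing about behaviour beyond them
- The standard error of prediction grows with (x − x̄)², and x = -5.96 is far from x̄ = 5.48

Report the number if required, but flag clearly that it is an extrapolation.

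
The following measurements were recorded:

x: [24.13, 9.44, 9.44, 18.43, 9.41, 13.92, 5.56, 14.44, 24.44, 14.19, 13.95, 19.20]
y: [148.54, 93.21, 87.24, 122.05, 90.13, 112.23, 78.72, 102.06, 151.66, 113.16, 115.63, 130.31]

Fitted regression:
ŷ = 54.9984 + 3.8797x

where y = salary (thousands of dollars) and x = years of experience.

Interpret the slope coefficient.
On average, salary is about 3.8797 thousand dollars higher for every extra year of experience.

The slope β₁ = 3.8797 gives the rate at which the fitted salary changes with experience.

Interpretation:
- Experience up by 1 year → predicted salary increases by 3.8797 thousand dollars
- The effect is assumed constant over the observed range of x (linearity)
- The sign (+) gives the direction; the magnitude 3.8797 gives the size of the effect per year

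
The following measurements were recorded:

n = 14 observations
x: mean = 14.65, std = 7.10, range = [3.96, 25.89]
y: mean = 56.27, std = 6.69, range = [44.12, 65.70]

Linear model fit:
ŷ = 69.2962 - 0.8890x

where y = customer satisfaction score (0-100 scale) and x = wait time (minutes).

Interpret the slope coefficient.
An increase of one minute in wait time is associated with a 0.8890 points decrease in predicted satisfaction score.

β₁ = -0.8890 is the change in predicted satisfaction score (points) per additional minute of wait time.

Interpretation:
- Wait time up by 1 minute → predicted satisfaction score decreases by 0.8890 points
- The effect is assumed constant over the observed range of x (linearity)
- The sign (−) gives the direction; the magnitude 0.8890 gives the size of the effect per minute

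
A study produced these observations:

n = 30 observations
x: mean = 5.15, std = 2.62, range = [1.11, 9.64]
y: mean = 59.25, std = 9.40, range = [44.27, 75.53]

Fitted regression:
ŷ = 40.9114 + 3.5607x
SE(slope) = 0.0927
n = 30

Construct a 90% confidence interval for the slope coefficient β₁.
The 90% CI for β₁ is (3.4030, 3.7184)

Confidence interval for the slope:

The 90% CI for β₁ is: β̂₁ ± t*(α/2, n-2) × SE(β̂₁)

Step 1: Find critical t-value
- Confidence level = 0.9
- Degrees of freedom = n - 2 = 30 - 2 = 28
- t*(α/2, 28) = 1.7011

Step 2: Calculate margin of error
Margin = 1.7011 × 0.0927 = 0.1577

Step 3: Construct interval
CI = 3.5607 ± 0.1577
CI = (3.4030, 3.7184)

Interpretation: We are 90% confident that the true slope β₁ lies between 3.4030 and 3.7184.
Both endpoints are positive, so the data support a genuinely positive slope at this confidence level.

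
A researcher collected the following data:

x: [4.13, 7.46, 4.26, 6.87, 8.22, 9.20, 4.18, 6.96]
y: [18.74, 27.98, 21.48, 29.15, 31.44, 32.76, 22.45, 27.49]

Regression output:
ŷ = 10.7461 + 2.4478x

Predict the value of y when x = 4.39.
ŷ = 21.4919

x = 4.39 lies inside the observed range [4.13, 9.20], so the fitted equation applies directly:

ŷ = 10.7461 + 2.4478 × 4.39
ŷ = 10.7461 + 10.7458
ŷ = 21.4919

This is the fitted mean response at that x — an individual observation would come with a wider prediction interval.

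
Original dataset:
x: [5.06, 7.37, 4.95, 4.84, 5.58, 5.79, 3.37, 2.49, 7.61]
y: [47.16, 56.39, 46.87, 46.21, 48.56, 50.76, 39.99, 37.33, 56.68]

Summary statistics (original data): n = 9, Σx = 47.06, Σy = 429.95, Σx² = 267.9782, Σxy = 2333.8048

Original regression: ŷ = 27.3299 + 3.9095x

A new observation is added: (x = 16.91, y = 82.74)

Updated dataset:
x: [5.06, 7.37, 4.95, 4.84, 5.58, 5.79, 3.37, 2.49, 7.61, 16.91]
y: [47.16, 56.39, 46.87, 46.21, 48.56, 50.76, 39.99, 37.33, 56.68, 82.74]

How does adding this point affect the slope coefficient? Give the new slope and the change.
The slope changes from 3.9095 to 3.1322 (change of -0.7773, or -19.9%).

x = 16.91 lies well outside the original x-range [2.49, 7.61] (x̄ ≈ 5.23), so this observation has high leverage and can move the slope substantially.

Step 1: Update the sums with the new point (n goes from 9 to 10)
Σx  = 47.06 + 16.91 = 63.97
Σy  = 429.95 + 82.74 = 512.69
Σx² = 267.9782 + 16.91² = 267.9782 + 285.9481 = 553.9263
Σxy = 2333.8048 + 16.91×82.74 = 2333.8048 + 1399.1334 = 3732.9382

Step 2: Recompute the slope with b₁ = (nΣxy − ΣxΣy) / (nΣx² − (Σx)²)
Numerator   = 10×3732.9382 − 63.97×512.69 = 37329.3820 − 32796.7793 = 4532.6027
Denominator = 10×553.9263 − 63.97² = 5539.2630 − 4092.1609 = 1447.1021
b₁(new) = 4532.6027 / 1447.1021 = 3.1322

(Same formula on the original sums: (9×2333.8048 − 47.06×429.95) / (9×267.9782 − 47.06²) = 770.7962 / 197.1602 = 3.9095, matching the given fit.)

Step 3: Change in slope
Δβ₁ = 3.1322 − 3.9095 = -0.7773
Relative change = -0.7773 / 3.9095 × 100% = -19.9%
→ the slope decreases when the point is added.

Because the point sits below the extension of the original line at a high-leverage x, it tilts the fit down.
In practice: check such a point for data-entry or measurement error.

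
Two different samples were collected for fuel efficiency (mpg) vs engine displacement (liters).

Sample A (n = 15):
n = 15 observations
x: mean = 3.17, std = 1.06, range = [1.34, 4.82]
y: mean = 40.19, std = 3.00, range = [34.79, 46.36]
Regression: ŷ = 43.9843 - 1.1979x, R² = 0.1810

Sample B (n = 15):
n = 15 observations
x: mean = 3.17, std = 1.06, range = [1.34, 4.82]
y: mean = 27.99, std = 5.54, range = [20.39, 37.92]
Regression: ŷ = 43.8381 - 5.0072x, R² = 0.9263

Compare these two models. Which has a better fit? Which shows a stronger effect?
Model B has the better fit (R² = 0.9263 vs 0.1810). Model B shows the stronger effect (|β₁| = 5.0072 vs 1.1979).

Model Comparison:

Which explains more variance? (R²)
- Model A: R² = 0.1810 → 18.10% of variance in fuel efficiency explained
- Model B: R² = 0.9263 → 92.63% of variance in fuel efficiency explained
- 0.9263 > 0.1810 → Model B has the better fit

Effect size (slope magnitude):
- Model A: β₁ = -1.1979 → predicted fuel efficiency falls 1.1979 mpg per additional liter of engine displacement
- Model B: β₁ = -5.0072 → predicted fuel efficiency falls 5.0072 mpg per additional liter of engine displacement
- |-1.1979| < |-5.0072| → Model B shows the stronger marginal effect

Notes:
- A steeper slope doesn't make a better model if the scatter around the line is large.
- A better fit (higher R²) doesn't necessarily mean a more important relationship.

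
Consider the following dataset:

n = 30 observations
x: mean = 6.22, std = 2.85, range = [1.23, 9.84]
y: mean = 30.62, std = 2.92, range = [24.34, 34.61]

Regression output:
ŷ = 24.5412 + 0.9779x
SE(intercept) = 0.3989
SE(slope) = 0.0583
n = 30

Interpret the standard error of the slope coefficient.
SE(slope) = 0.0583 measures the uncertainty in the estimated slope. The coefficient is estimated precisely (SE/|β̂₁| = 6.0%).

What SE measures:
- The standard error quantifies the sampling variability of the coefficient estimate
- It is the estimated standard deviation of β̂₁ across hypothetical repeated samples of the same size
- Smaller SE → more precise estimate

Relative precision:
- SE / |β̂₁| = 0.0583 / 0.9779 = 6.0%
- Rule of thumb (under 20%: precise; 20% to under 50%: moderately precise; 50% or more: imprecise) → precise

Rough 95% range (±2 SE): 0.9779 ± 0.1166 → (0.8613, 1.0945).

What drives SE(β̂₁): larger n (here n = 30) → smaller SE; more residual scatter → larger SE.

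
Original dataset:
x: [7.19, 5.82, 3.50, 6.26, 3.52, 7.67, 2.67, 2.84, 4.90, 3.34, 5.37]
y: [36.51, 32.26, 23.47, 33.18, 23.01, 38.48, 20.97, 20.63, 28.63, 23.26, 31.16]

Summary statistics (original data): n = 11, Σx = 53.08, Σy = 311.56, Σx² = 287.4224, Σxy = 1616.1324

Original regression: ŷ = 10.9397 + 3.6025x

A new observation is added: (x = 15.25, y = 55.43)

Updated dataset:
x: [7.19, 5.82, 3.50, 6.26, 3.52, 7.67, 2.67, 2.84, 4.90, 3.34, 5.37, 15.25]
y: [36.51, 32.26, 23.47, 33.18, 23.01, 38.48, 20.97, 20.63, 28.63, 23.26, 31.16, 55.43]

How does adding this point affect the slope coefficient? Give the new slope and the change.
Adding the point moves β₁ from 3.6025 to 2.8398, i.e. it decreases by 0.7627 (-21.2%).

x = 15.25 lies well outside the original x-range [2.67, 7.67] (x̄ ≈ 4.83), so this observation has high leverage and can move the slope substantially.

Step 1: Update the sums with the new point (n goes from 11 to 12)
Σx  = 53.08 + 15.25 = 68.33
Σy  = 311.56 + 55.43 = 366.99
Σx² = 287.4224 + 15.25² = 287.4224 + 232.5625 = 519.9849
Σxy = 1616.1324 + 15.25×55.43 = 1616.1324 + 845.3075 = 2461.4399

Step 2: Recompute the slope with b₁ = (nΣxy − ΣxΣy) / (nΣx² − (Σx)²)
Numerator   = 12×2461.4399 − 68.33×366.99 = 29537.2788 − 25076.4267 = 4460.8521
Denominator = 12×519.9849 − 68.33² = 6239.8188 − 4668.9889 = 1570.8299
b₁(new) = 4460.8521 / 1570.8299 = 2.8398

(Same formula on the original sums: (11×1616.1324 − 53.08×311.56) / (11×287.4224 − 53.08²) = 1239.8516 / 344.1600 = 3.6025, matching the given fit.)

Step 3: Change in slope
Δβ₁ = 2.8398 − 3.6025 = -0.7627
Relative change = -0.7627 / 3.6025 × 100% = -21.2%
→ the slope decreases when the point is added.

A high-leverage point only changes the slope if it is off the original line; here y = 55.43 is below the original trend, so the slope decreases.
In practice: investigate whether it comes from the same population as the rest of the sample; check such a point for data-entry or measurement error.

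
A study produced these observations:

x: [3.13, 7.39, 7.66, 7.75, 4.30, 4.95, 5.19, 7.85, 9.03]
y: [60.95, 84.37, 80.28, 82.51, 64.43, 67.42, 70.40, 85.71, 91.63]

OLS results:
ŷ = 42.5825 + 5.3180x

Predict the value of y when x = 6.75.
ŷ = 78.4790

Plug x = 6.75 into the fitted line:

ŷ = 42.5825 + 5.3180 × 6.75
ŷ = 42.5825 + 35.8965
ŷ = 78.4790

This is a point prediction; actual observations scatter around it by roughly the residual standard deviation.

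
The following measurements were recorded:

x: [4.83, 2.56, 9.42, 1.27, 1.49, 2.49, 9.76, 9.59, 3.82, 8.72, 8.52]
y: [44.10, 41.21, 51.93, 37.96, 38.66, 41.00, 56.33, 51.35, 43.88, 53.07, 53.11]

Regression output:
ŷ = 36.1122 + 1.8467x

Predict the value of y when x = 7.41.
ŷ = 49.7962

Plug x = 7.41 into the fitted line:

ŷ = 36.1122 + 1.8467 × 7.41
ŷ = 36.1122 + 13.6840
ŷ = 49.7962

This is the fitted mean response at that x — an individual observation would come with a wider prediction interval.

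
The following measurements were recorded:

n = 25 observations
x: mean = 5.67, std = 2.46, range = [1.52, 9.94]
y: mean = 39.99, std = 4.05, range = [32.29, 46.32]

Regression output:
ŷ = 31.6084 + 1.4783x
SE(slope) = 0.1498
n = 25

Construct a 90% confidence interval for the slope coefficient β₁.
The 90% CI for β₁ is (1.2216, 1.7350)

Confidence interval for the slope:

The 90% CI for β₁ is: β̂₁ ± t*(α/2, n-2) × SE(β̂₁)

Step 1: Find critical t-value
- Confidence level = 0.9
- Degrees of freedom = n - 2 = 25 - 2 = 23
- t*(α/2, 23) = 1.7139

Step 2: Calculate margin of error
Margin = 1.7139 × 0.1498 = 0.2567

Step 3: Construct interval
CI = 1.4783 ± 0.2567
CI = (1.2216, 1.7350)

Interpretation: We are 90% confident that the true slope β₁ lies between 1.2216 and 1.7350.
The interval does not include 0, suggesting a significant linear relationship.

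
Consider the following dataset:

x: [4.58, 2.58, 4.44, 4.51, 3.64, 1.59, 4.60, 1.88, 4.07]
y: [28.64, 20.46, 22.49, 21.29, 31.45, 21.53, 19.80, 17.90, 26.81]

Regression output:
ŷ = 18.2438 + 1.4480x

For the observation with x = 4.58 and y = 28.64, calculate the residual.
Residual = 3.7644

The residual is the difference between the actual value and the predicted value:

Residual = y - ŷ

Step 1: Calculate predicted value
ŷ = 18.2438 + 1.4480 × 4.58
ŷ = 24.8756

Step 2: Calculate residual
Residual = 28.64 - 24.8756
Residual = 3.7644

Sign check: y > ŷ, so the point is above the line and the fit underestimates here.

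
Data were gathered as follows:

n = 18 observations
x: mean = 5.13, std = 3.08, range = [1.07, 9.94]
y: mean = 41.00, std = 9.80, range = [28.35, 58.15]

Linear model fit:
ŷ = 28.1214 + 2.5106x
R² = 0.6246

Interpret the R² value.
R² = 0.6246 means 62.46% of the variation in y is explained by the linear relationship with x. This indicates a moderate fit.

R² = 1 − SS_res/SS_tot compares the residual scatter to the total scatter of y about its mean.

Here R² = 0.6246:
- Explained: 62.46% of the variation in y
- Unexplained (residual): 100% − 62.46% = 37.54%
- Rule of thumb (below 0.3 weak; 0.3 to below 0.7 moderate; 0.7 and above strong) → moderate

Note: R² says nothing about causation, and a high R² does not by itself mean the linear form is appropriate — check the residuals.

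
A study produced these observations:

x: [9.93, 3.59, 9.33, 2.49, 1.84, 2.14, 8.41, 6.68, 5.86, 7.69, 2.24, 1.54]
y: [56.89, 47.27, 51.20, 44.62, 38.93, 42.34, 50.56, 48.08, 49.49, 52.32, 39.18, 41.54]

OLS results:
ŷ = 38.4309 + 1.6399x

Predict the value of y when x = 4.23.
ŷ = 45.3677

x = 4.23 lies inside the observed range [1.54, 9.93], so the fitted equation applies directly:

ŷ = 38.4309 + 1.6399 × 4.23
ŷ = 38.4309 + 6.9368
ŷ = 45.3677

This is the fitted mean response at that x — an individual observation would come with a wider prediction interval.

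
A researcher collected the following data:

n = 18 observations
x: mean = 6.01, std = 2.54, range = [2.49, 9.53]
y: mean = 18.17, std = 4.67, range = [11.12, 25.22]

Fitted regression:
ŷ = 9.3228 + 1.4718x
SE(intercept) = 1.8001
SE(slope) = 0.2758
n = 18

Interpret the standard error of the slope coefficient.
The slope 1.4718 is pinned down to within about ±0.2758 (one SE) by these data — relative uncertainty 18.7%, i.e. precise.

SE(β̂₁) = 0.2758 says: if we drew many samples of n = 18 from the same population and refit each time, the fitted slopes would scatter with a standard deviation of roughly 0.2758 around the true β₁.

Relative precision:
- SE / |β̂₁| = 0.2758 / 1.4718 = 18.7%
- Rule of thumb (under 20%: precise; 20% to under 50%: moderately precise; 50% or more: imprecise) → precise

Link to the t-test: t = β̂₁ / SE(β̂₁) = 1.4718 / 0.2758 = 5.3365, the statistic for H₀: β₁ = 0.

What drives SE(β̂₁): more residual scatter → larger SE; wider spread of x values → smaller SE; larger n (here n = 18) → smaller SE.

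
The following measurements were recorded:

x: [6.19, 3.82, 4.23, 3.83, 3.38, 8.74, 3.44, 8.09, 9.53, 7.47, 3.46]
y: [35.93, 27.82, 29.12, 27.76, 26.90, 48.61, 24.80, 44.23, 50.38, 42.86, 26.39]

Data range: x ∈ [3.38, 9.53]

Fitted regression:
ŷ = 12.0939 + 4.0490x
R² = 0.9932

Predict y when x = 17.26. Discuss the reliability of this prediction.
The equation gives ŷ = 81.9796; however x = 17.26 is 7.73 units above the observed range, so this extrapolated value should not be trusted.

Prediction calculation:
ŷ = 12.0939 + 4.0490 × 17.26
ŷ = 81.9796

Reliability:
- Data range: x ∈ [3.38, 9.53]
- Prediction point: x = 17.26 is 7.73 units above the observed range → this is EXTRAPOLATION, not interpolation

Why that matters here:
- The standard error of prediction grows with (x − x̄)², and x = 17.26 is far from x̄ = 5.65
- R² describes fit only over the sampled x values; it says nothing about behaviour beyond them

A defensible statement: 'if the linear trend continued to x = 17.26, y would be about 81.9796' — the premise is untested.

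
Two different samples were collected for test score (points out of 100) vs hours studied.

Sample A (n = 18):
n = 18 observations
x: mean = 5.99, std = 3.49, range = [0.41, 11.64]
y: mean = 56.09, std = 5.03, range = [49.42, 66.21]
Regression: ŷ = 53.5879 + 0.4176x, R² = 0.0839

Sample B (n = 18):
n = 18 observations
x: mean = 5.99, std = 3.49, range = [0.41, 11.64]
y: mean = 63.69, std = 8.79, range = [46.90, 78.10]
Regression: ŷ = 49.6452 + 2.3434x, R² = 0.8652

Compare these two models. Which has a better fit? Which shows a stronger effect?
Model B has the better fit (R² = 0.8652 vs 0.0839). Model B shows the stronger effect (|β₁| = 2.3434 vs 0.4176).

Model Comparison:

Fit — compare R²:
- Model A: R² = 0.0839 → 8.39% of variance in test score explained
- Model B: R² = 0.8652 → 86.52% of variance in test score explained
- 0.8652 > 0.0839 → Model B has the better fit

Strength of effect — compare |β₁|:
- Model A: β₁ = 0.4176 → predicted test score rises 0.4176 points per additional hour of study time
- Model B: β₁ = 2.3434 → predicted test score rises 2.3434 points per additional hour of study time
- |0.4176| < |2.3434| → Model B shows the stronger marginal effect

Note: R² measures how tightly points cluster around the line; β₁ measures how steep the line is — they answer different questions.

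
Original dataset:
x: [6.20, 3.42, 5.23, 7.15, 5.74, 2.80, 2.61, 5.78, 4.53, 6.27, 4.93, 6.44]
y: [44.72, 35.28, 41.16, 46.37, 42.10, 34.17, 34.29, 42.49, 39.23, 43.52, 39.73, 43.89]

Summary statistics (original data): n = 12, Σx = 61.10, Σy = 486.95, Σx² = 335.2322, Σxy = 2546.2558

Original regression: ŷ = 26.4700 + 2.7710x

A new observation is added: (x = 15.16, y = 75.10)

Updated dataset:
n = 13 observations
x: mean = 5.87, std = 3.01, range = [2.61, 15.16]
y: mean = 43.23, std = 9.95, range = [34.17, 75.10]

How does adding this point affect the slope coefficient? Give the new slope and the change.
Adding the point moves β₁ from 2.7710 to 3.2938, i.e. it increases by 0.5228 (+18.9%).

The new point has HIGH LEVERAGE: x = 15.16 is far from the original mean x̄ = 61.10/12 ≈ 5.09 (original range [2.61, 7.15]).

Step 1: Update the sums with the new point (n goes from 12 to 13)
Σx  = 61.10 + 15.16 = 76.26
Σy  = 486.95 + 75.10 = 562.05
Σx² = 335.2322 + 15.16² = 335.2322 + 229.8256 = 565.0578
Σxy = 2546.2558 + 15.16×75.10 = 2546.2558 + 1138.5160 = 3684.7718

Step 2: Recompute the slope with b₁ = (nΣxy − ΣxΣy) / (nΣx² − (Σx)²)
Numerator   = 13×3684.7718 − 76.26×562.05 = 47902.0334 − 42861.9330 = 5040.1004
Denominator = 13×565.0578 − 76.26² = 7345.7514 − 5815.5876 = 1530.1638
b₁(new) = 5040.1004 / 1530.1638 = 3.2938

(Same formula on the original sums: (12×2546.2558 − 61.10×486.95) / (12×335.2322 − 61.10²) = 802.4246 / 289.5764 = 2.7710, matching the given fit.)

Step 3: Change in slope
Δβ₁ = 3.2938 − 2.7710 = +0.5228
Relative change = +0.5228 / 2.7710 × 100% = +18.9%
→ the slope increases when the point is added.

Because the point sits above the extension of the original line at a high-leverage x, it tilts the fit up.
In practice: check such a point for data-entry or measurement error; examine leverage (hᵢ) and Cook's distance rather than deleting it automatically.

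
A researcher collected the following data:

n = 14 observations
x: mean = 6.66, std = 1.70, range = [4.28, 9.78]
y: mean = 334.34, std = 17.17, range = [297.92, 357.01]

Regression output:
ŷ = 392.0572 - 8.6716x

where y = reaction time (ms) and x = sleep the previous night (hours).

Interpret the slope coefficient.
On average, reaction time is about 8.6716 ms lower for every extra hour of sleep.

The slope β₁ = -8.6716 gives the rate at which the fitted reaction time changes with sleep.

Interpretation:
- Sleep up by 1 hour → predicted reaction time decreases by 8.6716 ms
- The effect is assumed constant over the observed range of x (linearity)

(β₀ = 392.0572 is the fitted value at x = 0 and is not part of the slope interpretation.)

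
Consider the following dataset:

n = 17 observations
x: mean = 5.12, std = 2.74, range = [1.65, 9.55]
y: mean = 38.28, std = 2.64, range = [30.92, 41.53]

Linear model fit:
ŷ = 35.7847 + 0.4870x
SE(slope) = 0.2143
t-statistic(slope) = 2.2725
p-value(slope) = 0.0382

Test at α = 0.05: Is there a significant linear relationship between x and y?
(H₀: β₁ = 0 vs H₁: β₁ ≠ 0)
p-value = 0.0382 < α = 0.05, so we reject H₀. The relationship is significant.

Hypothesis test for the slope coefficient:

H₀: β₁ = 0 (no linear relationship)
H₁: β₁ ≠ 0 (linear relationship exists)

Test statistic: t = β̂₁ / SE(β̂₁) = 0.4870 / 0.2143 = 2.2725

With df = 15, the two-sided p-value for |t| = 2.2725 is 0.0382.

Decision rule: reject H₀ if p-value < α.
p-value = 0.0382 < α = 0.05 → reject H₀.

Conclusion: the linear association between x and y is significant at the 5% level.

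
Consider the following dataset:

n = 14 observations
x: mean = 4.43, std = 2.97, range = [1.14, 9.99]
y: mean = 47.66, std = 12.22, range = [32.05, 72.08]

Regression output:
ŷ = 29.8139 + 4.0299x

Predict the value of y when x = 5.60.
ŷ = 52.3813

x = 5.60 lies inside the observed range [1.14, 9.99], so the fitted equation applies directly:

ŷ = 29.8139 + 4.0299 × 5.60
ŷ = 29.8139 + 22.5674
ŷ = 52.3813

This is the fitted mean response at that x — an individual observation would come with a wider prediction interval.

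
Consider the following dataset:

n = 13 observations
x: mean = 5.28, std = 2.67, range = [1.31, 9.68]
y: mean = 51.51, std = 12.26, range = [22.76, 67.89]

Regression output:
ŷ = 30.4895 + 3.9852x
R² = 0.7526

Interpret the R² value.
The model explains 75.26% of the variance in y (R² = 0.7526), leaving 24.74% unexplained; the fit is strong.

The coefficient of determination R² is the fraction of the total variation in y that the fitted line accounts for.

Here R² = 0.7526:
- Explained: 75.26% of the variation in y
- Unexplained (residual): 100% − 75.26% = 24.74%
- Rule of thumb (below 0.3 weak; 0.3 to below 0.7 moderate; 0.7 and above strong) → strong

Note: R² never decreases when predictors are added, so it should not be used alone to compare models of different size.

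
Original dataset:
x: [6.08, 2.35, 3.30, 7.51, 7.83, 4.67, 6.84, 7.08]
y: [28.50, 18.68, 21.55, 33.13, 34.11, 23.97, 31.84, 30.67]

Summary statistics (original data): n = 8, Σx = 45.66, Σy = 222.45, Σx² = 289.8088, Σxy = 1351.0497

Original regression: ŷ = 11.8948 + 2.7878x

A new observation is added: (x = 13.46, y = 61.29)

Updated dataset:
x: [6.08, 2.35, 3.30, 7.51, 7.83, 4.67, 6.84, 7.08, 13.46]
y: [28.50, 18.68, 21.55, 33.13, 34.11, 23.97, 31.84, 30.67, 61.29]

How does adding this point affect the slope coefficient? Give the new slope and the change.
Adding the point moves β₁ from 2.7878 to 3.7779, i.e. it increases by 0.9901 (+35.5%).

x = 13.46 lies well outside the original x-range [2.35, 7.83] (x̄ ≈ 5.71), so this observation has high leverage and can move the slope substantially.

Step 1: Update the sums with the new point (n goes from 8 to 9)
Σx  = 45.66 + 13.46 = 59.12
Σy  = 222.45 + 61.29 = 283.74
Σx² = 289.8088 + 13.46² = 289.8088 + 181.1716 = 470.9804
Σxy = 1351.0497 + 13.46×61.29 = 1351.0497 + 824.9634 = 2176.0131

Step 2: Recompute the slope with b₁ = (nΣxy − ΣxΣy) / (nΣx² − (Σx)²)
Numerator   = 9×2176.0131 − 59.12×283.74 = 19584.1179 − 16774.7088 = 2809.4091
Denominator = 9×470.9804 − 59.12² = 4238.8236 − 3495.1744 = 743.6492
b₁(new) = 2809.4091 / 743.6492 = 3.7779

(Same formula on the original sums: (8×1351.0497 − 45.66×222.45) / (8×289.8088 − 45.66²) = 651.3306 / 233.6348 = 2.7878, matching the given fit.)

Step 3: Change in slope
Δβ₁ = 3.7779 − 2.7878 = +0.9901
Relative change = +0.9901 / 2.7878 × 100% = +35.5%
→ the slope increases when the point is added.

Because the point sits above the extension of the original line at a high-leverage x, it tilts the fit up.
In practice: investigate whether it comes from the same population as the rest of the sample; refit with and without it and report both if conclusions differ.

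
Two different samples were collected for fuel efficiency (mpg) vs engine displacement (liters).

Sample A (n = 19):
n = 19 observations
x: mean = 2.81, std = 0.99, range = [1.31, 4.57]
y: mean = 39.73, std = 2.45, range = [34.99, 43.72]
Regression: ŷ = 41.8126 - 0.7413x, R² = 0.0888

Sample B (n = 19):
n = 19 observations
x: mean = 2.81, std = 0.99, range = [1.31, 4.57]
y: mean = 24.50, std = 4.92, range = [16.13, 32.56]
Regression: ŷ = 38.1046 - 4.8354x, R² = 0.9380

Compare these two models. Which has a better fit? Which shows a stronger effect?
Model B has the better fit (R² = 0.9380 vs 0.0888). Model B shows the stronger effect (|β₁| = 4.8354 vs 0.7413).

Model Comparison:

Fit — compare R²:
- Model A: R² = 0.0888 → 8.88% of variance in fuel efficiency explained
- Model B: R² = 0.9380 → 93.80% of variance in fuel efficiency explained
- 0.9380 > 0.0888 → Model B has the better fit

Effect size (slope magnitude):
- Model A: β₁ = -0.7413 → predicted fuel efficiency falls 0.7413 mpg per additional liter of engine displacement
- Model B: β₁ = -4.8354 → predicted fuel efficiency falls 4.8354 mpg per additional liter of engine displacement
- |-0.7413| < |-4.8354| → Model B shows the stronger marginal effect

Notes:
- A better fit (higher R²) doesn't necessarily mean a more important relationship.
- R² measures how tightly points cluster around the line; β₁ measures how steep the line is — they answer different questions.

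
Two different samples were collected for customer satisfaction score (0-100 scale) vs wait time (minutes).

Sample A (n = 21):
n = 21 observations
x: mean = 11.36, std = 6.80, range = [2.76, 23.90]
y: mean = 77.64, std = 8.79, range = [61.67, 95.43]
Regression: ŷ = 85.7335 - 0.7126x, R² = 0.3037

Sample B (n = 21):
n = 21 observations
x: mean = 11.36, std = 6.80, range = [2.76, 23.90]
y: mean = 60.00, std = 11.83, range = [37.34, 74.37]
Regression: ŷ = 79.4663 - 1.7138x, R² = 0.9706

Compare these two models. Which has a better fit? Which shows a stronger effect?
Model B has the better fit (R² = 0.9706 vs 0.3037). Model B shows the stronger effect (|β₁| = 1.7138 vs 0.7126).

Model Comparison:

Fit — compare R²:
- Model A: R² = 0.3037 → 30.37% of variance in satisfaction score explained
- Model B: R² = 0.9706 → 97.06% of variance in satisfaction score explained
- 0.9706 > 0.3037 → Model B has the better fit

Strength of effect — compare |β₁|:
- Model A: β₁ = -0.7126 → predicted satisfaction score falls 0.7126 points per additional minute of wait time
- Model B: β₁ = -1.7138 → predicted satisfaction score falls 1.7138 points per additional minute of wait time
- |-0.7126| < |-1.7138| → Model B shows the stronger marginal effect

Note: A steeper slope doesn't make a better model if the scatter around the line is large.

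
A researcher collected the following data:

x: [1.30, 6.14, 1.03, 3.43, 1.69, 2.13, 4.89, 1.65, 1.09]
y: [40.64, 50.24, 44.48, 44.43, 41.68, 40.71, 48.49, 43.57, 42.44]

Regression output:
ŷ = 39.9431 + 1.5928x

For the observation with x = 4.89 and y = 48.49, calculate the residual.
Residual = 0.7581

The residual is the difference between the actual value and the predicted value:

Residual = y - ŷ

Step 1: Calculate predicted value
ŷ = 39.9431 + 1.5928 × 4.89
ŷ = 47.7319

Step 2: Calculate residual
Residual = 48.49 - 47.7319
Residual = 0.7581

The residual is positive, so the observed y = 48.49 sits above the regression line (the line underestimates it by 0.7581).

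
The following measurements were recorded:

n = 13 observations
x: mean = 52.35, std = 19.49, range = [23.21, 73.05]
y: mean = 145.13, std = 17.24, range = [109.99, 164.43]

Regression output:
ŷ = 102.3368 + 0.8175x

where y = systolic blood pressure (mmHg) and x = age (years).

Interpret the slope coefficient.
For each additional year of age, predicted blood pressure increases by approximately 0.8175 mmHg.

β₁ = 0.8175 is the change in predicted blood pressure (mmHg) per additional year of age.

Interpretation:
- Age up by 1 year → predicted blood pressure increases by 0.8175 mmHg
- This is a linear approximation: the same per-unit change is assumed across the whole observed x range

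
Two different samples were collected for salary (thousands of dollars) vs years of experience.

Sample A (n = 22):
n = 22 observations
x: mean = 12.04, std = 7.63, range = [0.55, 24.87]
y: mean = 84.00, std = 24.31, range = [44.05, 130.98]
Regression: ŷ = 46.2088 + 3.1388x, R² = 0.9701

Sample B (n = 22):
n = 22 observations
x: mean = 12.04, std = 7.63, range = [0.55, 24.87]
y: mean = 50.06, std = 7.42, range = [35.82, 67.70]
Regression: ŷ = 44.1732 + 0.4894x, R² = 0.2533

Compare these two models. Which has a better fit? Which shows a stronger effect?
Model A has the better fit (R² = 0.9701 vs 0.2533). Model A shows the stronger effect (|β₁| = 3.1388 vs 0.4894).

Model Comparison:

Fit — compare R²:
- Model A: R² = 0.9701 → 97.01% of variance in salary explained
- Model B: R² = 0.2533 → 25.33% of variance in salary explained
- 0.9701 > 0.2533 → Model A has the better fit

Effect size (slope magnitude):
- Model A: β₁ = 3.1388 → predicted salary rises 3.1388 thousand dollars per additional year of experience
- Model B: β₁ = 0.4894 → predicted salary rises 0.4894 thousand dollars per additional year of experience
- |3.1388| > |0.4894| → Model A shows the stronger marginal effect

Notes:
- R² measures how tightly points cluster around the line; β₁ measures how steep the line is — they answer different questions.
- The two samples could reflect different populations, time periods, or measurement quality.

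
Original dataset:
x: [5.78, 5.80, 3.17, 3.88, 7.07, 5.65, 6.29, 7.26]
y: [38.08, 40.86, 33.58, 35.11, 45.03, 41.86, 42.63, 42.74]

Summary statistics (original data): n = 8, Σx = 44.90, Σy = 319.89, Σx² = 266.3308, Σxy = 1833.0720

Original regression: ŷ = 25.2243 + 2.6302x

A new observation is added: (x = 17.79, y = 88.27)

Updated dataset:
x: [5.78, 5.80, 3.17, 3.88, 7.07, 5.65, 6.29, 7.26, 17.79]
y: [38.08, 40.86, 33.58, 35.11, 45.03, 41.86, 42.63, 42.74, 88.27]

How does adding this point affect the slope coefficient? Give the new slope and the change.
New slope β₁ = 3.8341 versus 2.6302 before: a change of +1.2039 (+45.8%).

The new point has HIGH LEVERAGE: x = 17.79 is far from the original mean x̄ = 44.90/8 ≈ 5.61 (original range [3.17, 7.26]).

Step 1: Update the sums with the new point (n goes from 8 to 9)
Σx  = 44.90 + 17.79 = 62.69
Σy  = 319.89 + 88.27 = 408.16
Σx² = 266.3308 + 17.79² = 266.3308 + 316.4841 = 582.8149
Σxy = 1833.0720 + 17.79×88.27 = 1833.0720 + 1570.3233 = 3403.3953

Step 2: Recompute the slope with b₁ = (nΣxy − ΣxΣy) / (nΣx² − (Σx)²)
Numerator   = 9×3403.3953 − 62.69×408.16 = 30630.5577 − 25587.5504 = 5043.0073
Denominator = 9×582.8149 − 62.69² = 5245.3341 − 3930.0361 = 1315.2980
b₁(new) = 5043.0073 / 1315.2980 = 3.8341

(Same formula on the original sums: (8×1833.0720 − 44.90×319.89) / (8×266.3308 − 44.90²) = 301.5150 / 114.6364 = 2.6302, matching the given fit.)

Step 3: Change in slope
Δβ₁ = 3.8341 − 2.6302 = +1.2039
Relative change = +1.2039 / 2.6302 × 100% = +45.8%
→ the slope increases when the point is added.

Because the point sits above the extension of the original line at a high-leverage x, it tilts the fit up.
In practice: examine leverage (hᵢ) and Cook's distance rather than deleting it automatically.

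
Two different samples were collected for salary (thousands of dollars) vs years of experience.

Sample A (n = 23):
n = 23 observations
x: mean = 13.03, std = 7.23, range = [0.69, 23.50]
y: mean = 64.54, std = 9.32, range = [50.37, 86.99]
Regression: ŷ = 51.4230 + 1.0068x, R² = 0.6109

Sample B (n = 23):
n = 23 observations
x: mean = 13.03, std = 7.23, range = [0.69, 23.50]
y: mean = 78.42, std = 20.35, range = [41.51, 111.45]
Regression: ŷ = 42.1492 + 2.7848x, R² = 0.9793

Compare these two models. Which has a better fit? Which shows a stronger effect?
Model B has the better fit (R² = 0.9793 vs 0.6109). Model B shows the stronger effect (|β₁| = 2.7848 vs 1.0068).

Model Comparison:

Which explains more variance? (R²)
- Model A: R² = 0.6109 → 61.09% of variance in salary explained
- Model B: R² = 0.9793 → 97.93% of variance in salary explained
- 0.9793 > 0.6109 → Model B has the better fit

Effect size (slope magnitude):
- Model A: β₁ = 1.0068 → predicted salary rises 1.0068 thousand dollars per additional year of experience
- Model B: β₁ = 2.7848 → predicted salary rises 2.7848 thousand dollars per additional year of experience
- |1.0068| < |2.7848| → Model B shows the stronger marginal effect

Notes:
- A better fit (higher R²) doesn't necessarily mean a more important relationship.
- The two samples could reflect different populations, time periods, or measurement quality.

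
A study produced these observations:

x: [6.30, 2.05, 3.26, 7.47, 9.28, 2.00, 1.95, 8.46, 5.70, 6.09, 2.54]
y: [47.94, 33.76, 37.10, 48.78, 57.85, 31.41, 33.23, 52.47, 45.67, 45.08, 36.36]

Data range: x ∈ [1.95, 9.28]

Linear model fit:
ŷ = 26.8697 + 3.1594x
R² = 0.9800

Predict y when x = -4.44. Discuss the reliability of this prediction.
The equation gives ŷ = 12.8420; however x = -4.44 is 6.39 units below the observed range, so this extrapolated value should not be trusted.

Prediction calculation:
ŷ = 26.8697 + 3.1594 × (-4.44)
ŷ = 12.8420

Reliability:
- Data range: x ∈ [1.95, 9.28]
- Prediction point: x = -4.44 is 6.39 units below the observed range → this is EXTRAPOLATION, not interpolation

Why that matters here:
- Real relationships often flatten, saturate, or turn nonlinear at extremes
- R² describes fit only over the sampled x values; it says nothing about behaviour beyond them
- The linear relationship may not hold outside the observed range

The R² = 0.9800 only validates the fit within [1.95, 9.28]; treat ŷ = 12.8420 with caution.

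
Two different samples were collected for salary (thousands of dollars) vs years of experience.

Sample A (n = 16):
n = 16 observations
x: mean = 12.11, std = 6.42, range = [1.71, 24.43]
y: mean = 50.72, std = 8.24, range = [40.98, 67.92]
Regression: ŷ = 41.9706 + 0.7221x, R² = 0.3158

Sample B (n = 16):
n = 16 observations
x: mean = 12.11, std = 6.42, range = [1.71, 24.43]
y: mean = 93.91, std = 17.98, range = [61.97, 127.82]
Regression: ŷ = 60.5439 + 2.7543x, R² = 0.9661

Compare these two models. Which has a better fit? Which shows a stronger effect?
Model B has the better fit (R² = 0.9661 vs 0.3158). Model B shows the stronger effect (|β₁| = 2.7543 vs 0.7221).

Model Comparison:

Which explains more variance? (R²)
- Model A: R² = 0.3158 → 31.58% of variance in salary explained
- Model B: R² = 0.9661 → 96.61% of variance in salary explained
- 0.9661 > 0.3158 → Model B has the better fit

Effect size (slope magnitude):
- Model A: β₁ = 0.7221 → predicted salary rises 0.7221 thousand dollars per additional year of experience
- Model B: β₁ = 2.7543 → predicted salary rises 2.7543 thousand dollars per additional year of experience
- |0.7221| < |2.7543| → Model B shows the stronger marginal effect

Note: The two samples could reflect different populations, time periods, or measurement quality.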